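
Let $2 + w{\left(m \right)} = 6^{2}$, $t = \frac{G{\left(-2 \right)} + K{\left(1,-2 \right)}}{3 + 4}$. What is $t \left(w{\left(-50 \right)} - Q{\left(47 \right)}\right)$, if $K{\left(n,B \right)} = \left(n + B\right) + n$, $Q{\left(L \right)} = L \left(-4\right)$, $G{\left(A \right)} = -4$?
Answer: $- \frac{888}{7} \approx -126.86$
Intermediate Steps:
$Q{\left(L \right)} = - 4 L$
$K{\left(n,B \right)} = B + 2 n$ ($K{\left(n,B \right)} = \left(B + n\right) + n = B + 2 n$)
$t = - \frac{4}{7}$ ($t = \frac{-4 + \left(-2 + 2 \cdot 1\right)}{3 + 4} = \frac{-4 + \left(-2 + 2\right)}{7} = \left(-4 + 0\right) \frac{1}{7} = \left(-4\right) \frac{1}{7} = - \frac{4}{7} \approx -0.57143$)
$w{\left(m \right)} = 34$ ($w{\left(m \right)} = -2 + 6^{2} = -2 + 36 = 34$)
$t \left(w{\left(-50 \right)} - Q{\left(47 \right)}\right) = - \frac{4 \left(34 - \left(-4\right) 47\right)}{7} = - \frac{4 \left(34 - -188\right)}{7} = - \frac{4 \left(34 + 188\right)}{7} = \left(- \frac{4}{7}\right) 222 = - \frac{888}{7}$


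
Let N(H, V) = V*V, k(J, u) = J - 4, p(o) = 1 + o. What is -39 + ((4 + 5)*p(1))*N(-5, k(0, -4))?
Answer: 249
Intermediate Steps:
k(J, u) = -4 + J
N(H, V) = V²
-39 + ((4 + 5)*p(1))*N(-5, k(0, -4)) = -39 + ((4 + 5)*(1 + 1))*(-4 + 0)² = -39 + (9*2)*(-4)² = -39 + 18*16 = -39 + 288 = 249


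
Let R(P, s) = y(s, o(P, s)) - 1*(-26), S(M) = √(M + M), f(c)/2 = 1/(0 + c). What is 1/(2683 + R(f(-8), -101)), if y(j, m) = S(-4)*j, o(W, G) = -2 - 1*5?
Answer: 2709/7420289 + 202*I*√2/7420289 ≈ 0.00036508 + 3.8499e-5*I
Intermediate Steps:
o(W, G) = -7 (o(W, G) = -2 - 5 = -7)
f(c) = 2/c (f(c) = 2/(0 + c) = 2/c)
S(M) = √2*√M (S(M) = √(2*M) = √2*√M)
y(j, m) = 2*I*j*√2 (y(j, m) = (√2*√(-4))*j = (√2*(2*I))*j = (2*I*√2)*j = 2*I*j*√2)
R(P, s) = 26 + 2*I*s*√2 (R(P, s) = 2*I*s*√2 - 1*(-26) = 2*I*s*√2 + 26 = 26 + 2*I*s*√2)
1/(2683 + R(f(-8), -101)) = 1/(2683 + (26 + 2*I*(-101)*√2)) = 1/(2683 + (26 - 202*I*√2)) = 1/(2709 - 202*I*√2)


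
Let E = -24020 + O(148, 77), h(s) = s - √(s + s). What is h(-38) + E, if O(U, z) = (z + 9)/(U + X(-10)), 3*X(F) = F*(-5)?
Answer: -5942197/247 - 2*I*√19 ≈ -24057.0 - 8.7178*I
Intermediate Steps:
X(F) = -5*F/3 (X(F) = (F*(-5))/3 = (-5*F)/3 = -5*F/3)
h(s) = s - √2*√s (h(s) = s - √(2*s) = s - √2*√s)
O(U, z) = (9 + z)/(50/3 + U) (O(U, z) = (z + 9)/(U - 5/3*(-10)) = (9 + z)/(U + 50/3) = (9 + z)/(50/3 + U))
E = -5932811/247 (E = -24020 + 3*(9 + 77)/(50 + 3*148) = -24020 + 3*86/(50 + 444) = -24020 + 3*86/494 = -24020 + 3*(1/494)*86 = -24020 + 129/247 = -5932811/247 ≈ -24019.)
h(-38) + E = (-38 - √2*√(-38)) - 5932811/247 = (-38 - √2*I*√38) - 5932811/247 = (-38 - 2*I*√19) - 5932811/247 = -5942197/247 - 2*I*√19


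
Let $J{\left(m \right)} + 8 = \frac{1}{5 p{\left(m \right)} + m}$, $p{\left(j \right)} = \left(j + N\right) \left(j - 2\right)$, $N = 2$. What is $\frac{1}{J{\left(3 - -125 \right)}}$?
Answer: $- \frac{82028}{656223} \approx -0.125$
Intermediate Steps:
$p{\left(j \right)} = \left(-2 + j\right) \left(2 + j\right)$ ($p{\left(j \right)} = \left(j + 2\right) \left(j - 2\right) = \left(2 + j\right) \left(-2 + j\right) = \left(-2 + j\right) \left(2 + j\right)$)
$J{\left(m \right)} = -8 + \frac{1}{-20 + m + 5 m^{2}}$ ($J{\left(m \right)} = -8 + \frac{1}{5 \left(-4 + m^{2}\right) + m} = -8 + \frac{1}{\left(-20 + 5 m^{2}\right) + m} = -8 + \frac{1}{-20 + m + 5 m^{2}}$)
$\frac{1}{J{\left(3 - -125 \right)}} = \frac{1}{\frac{1}{-20 + \left(3 - -125\right) + 5 \left(3 - -125\right)^{2}} \left(161 - 40 \left(3 - -125\right)^{2} - 8 \left(3 - -125\right)\right)} = \frac{1}{\frac{1}{-20 + \left(3 + 125\right) + 5 \left(3 + 125\right)^{2}} \left(161 - 40 \left(3 + 125\right)^{2} - 8 \left(3 + 125\right)\right)} = \frac{1}{\frac{1}{-20 + 128 + 5 \cdot 128^{2}} \left(161 - 40 \cdot 128^{2} - 1024\right)} = \frac{1}{\frac{1}{-20 + 128 + 5 \cdot 16384} \left(161 - 655360 - 1024\right)} = \frac{1}{\frac{1}{-20 + 128 + 81920} \left(161 - 655360 - 1024\right)} = \frac{1}{\frac{1}{82028} \left(-656223\right)} = \frac{1}{- \frac{656223}{82028}} = - \frac{82028}{656223}$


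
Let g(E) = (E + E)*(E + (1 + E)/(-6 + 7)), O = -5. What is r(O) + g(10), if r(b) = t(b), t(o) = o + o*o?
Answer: 440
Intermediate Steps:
t(o) = o + o²
g(E) = 2*E*(1 + 2*E) (g(E) = (2*E)*(E + (1 + E)/1) = (2*E)*(E + (1 + E)*1) = (2*E)*(E + (1 + E)) = (2*E)*(1 + 2*E) = 2*E*(1 + 2*E))
r(b) = b*(1 + b)
r(O) + g(10) = -5*(1 - 5) + 2*10*(1 + 2*10) = -5*(-4) + 2*10*(1 + 20) = 20 + 2*10*21 = 20 + 420 = 440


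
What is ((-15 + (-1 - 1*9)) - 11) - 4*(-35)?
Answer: 104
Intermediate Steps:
((-15 + (-1 - 1*9)) - 11) - 4*(-35) = ((-15 + (-1 - 9)) - 11) + 140 = ((-15 - 10) - 11) + 140 = (-25 - 11) + 140 = -36 + 140 = 104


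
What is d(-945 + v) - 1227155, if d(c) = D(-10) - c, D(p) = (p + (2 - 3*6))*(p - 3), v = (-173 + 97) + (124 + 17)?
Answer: -1225937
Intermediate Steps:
v = 65 (v = -76 + 141 = 65)
D(p) = (-16 + p)*(-3 + p) (D(p) = (p + (2 - 18))*(-3 + p) = (p - 16)*(-3 + p) = (-16 + p)*(-3 + p))
d(c) = 338 - c (d(c) = (48 + (-10)² - 19*(-10)) - c = (48 + 100 + 190) - c = 338 - c)
d(-945 + v) - 1227155 = (338 - (-945 + 65)) - 1227155 = (338 - 1*(-880)) - 1227155 = (338 + 880) - 1227155 = 1218 - 1227155 = -1225937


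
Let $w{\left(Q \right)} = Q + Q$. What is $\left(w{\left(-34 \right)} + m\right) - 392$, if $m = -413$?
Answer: $-873$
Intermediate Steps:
$w{\left(Q \right)} = 2 Q$
$\left(w{\left(-34 \right)} + m\right) - 392 = \left(2 \left(-34\right) - 413\right) - 392 = \left(-68 - 413\right) - 392 = -481 - 392 = -873$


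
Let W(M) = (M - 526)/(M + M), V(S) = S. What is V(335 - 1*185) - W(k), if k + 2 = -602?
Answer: 90035/604 ≈ 149.06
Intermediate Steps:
k = -604 (k = -2 - 602 = -604)
W(M) = (-526 + M)/(2*M) (W(M) = (-526 + M)/((2*M)) = (-526 + M)*(1/(2*M)) = (-526 + M)/(2*M))
V(335 - 1*185) - W(k) = (335 - 1*185) - (-526 - 604)/(2*(-604)) = (335 - 185) - (-1)*(-1130)/(2*604) = 150 - 1*565/604 = 150 - 565/604 = 90035/604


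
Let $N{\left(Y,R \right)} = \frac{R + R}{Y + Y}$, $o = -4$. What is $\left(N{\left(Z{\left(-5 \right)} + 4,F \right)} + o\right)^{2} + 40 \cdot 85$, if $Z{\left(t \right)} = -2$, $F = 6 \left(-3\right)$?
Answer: $3569$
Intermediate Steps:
$F = -18$
$N{\left(Y,R \right)} = \frac{R}{Y}$ ($N{\left(Y,R \right)} = \frac{2 R}{2 Y} = 2 R \frac{1}{2 Y} = \frac{R}{Y}$)
$\left(N{\left(Z{\left(-5 \right)} + 4,F \right)} + o\right)^{2} + 40 \cdot 85 = \left(- \frac{18}{-2 + 4} - 4\right)^{2} + 40 \cdot 85 = \left(- \frac{18}{2} - 4\right)^{2} + 3400 = \left(\left(-18\right) \frac{1}{2} - 4\right)^{2} + 3400 = \left(-9 - 4\right)^{2} + 3400 = \left(-13\right)^{2} + 3400 = 169 + 3400 = 3569$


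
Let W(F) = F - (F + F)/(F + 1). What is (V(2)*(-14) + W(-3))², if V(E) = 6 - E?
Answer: 3844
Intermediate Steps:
W(F) = F - 2*F/(1 + F)
(V(2)*(-14) + W(-3))² = ((6 - 1*2)*(-14) - 3*(-1 - 3)/(1 - 3))² = ((6 - 2)*(-14) - 3*(-4)/(-2))² = (4*(-14) - 3*(-½)*(-4))² = (-56 - 6)² = (-62)² = 3844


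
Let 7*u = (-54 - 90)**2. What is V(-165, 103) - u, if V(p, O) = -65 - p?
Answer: -20036/7 ≈ -2862.3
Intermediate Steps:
u = 20736/7 (u = (-54 - 90)**2/7 = (1/7)*(-144)**2 = (1/7)*20736 = 20736/7 ≈ 2962.3)
V(-165, 103) - u = (-65 - 1*(-165)) - 1*20736/7 = (-65 + 165) - 20736/7 = 100 - 20736/7 = -20036/7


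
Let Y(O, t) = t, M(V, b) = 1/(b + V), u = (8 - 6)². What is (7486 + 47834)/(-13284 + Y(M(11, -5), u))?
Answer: -1383/332 ≈ -4.1657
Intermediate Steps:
u = 4 (u = 2² = 4)
M(V, b) = 1/(V + b)
(7486 + 47834)/(-13284 + Y(M(11, -5), u)) = (7486 + 47834)/(-13284 + 4) = 55320/(-13280) = 55320*(-1/13280) = -1383/332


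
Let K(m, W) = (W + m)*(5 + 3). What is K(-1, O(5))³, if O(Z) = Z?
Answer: 32768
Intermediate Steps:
K(m, W) = 8*W + 8*m (K(m, W) = (W + m)*8 = 8*W + 8*m)
K(-1, O(5))³ = (8*5 + 8*(-1))³ = (40 - 8)³ = 32³ = 32768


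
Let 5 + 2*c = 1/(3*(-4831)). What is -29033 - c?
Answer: -420739036/14493 ≈ -29031.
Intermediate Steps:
c = -36233/14493 (c = -5/2 + 1/(2*((3*(-4831)))) = -5/2 + (½)/(-14493) = -5/2 + (½)*(-1/14493) = -5/2 - 1/28986 = -36233/14493 ≈ -2.5000)
-29033 - c = -29033 - 1*(-36233/14493) = -29033 + 36233/14493 = -420739036/14493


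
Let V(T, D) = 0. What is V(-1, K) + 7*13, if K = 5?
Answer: 91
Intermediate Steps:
V(-1, K) + 7*13 = 0 + 7*13 = 0 + 91 = 91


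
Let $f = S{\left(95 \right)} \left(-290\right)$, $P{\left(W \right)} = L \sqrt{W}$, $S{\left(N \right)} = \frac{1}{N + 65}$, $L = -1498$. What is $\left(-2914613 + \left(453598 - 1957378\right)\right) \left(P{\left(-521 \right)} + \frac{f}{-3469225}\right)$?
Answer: $- \frac{128133397}{55507600} + 6618752714 i \sqrt{521} \approx -2.3084 + 1.5108 \cdot 10^{11} i$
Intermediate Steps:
$S{\left(N \right)} = \frac{1}{65 + N}$
$P{\left(W \right)} = - 1498 \sqrt{W}$
$f = - \frac{29}{16}$ ($f = \frac{1}{65 + 95} \left(-290\right) = \frac{1}{160} \left(-290\right) = - \frac{29}{16} \approx -1.8125$)
$\left(-2914613 + \left(453598 - 1957378\right)\right) \left(P{\left(-521 \right)} + \frac{f}{-3469225}\right) = \left(-2914613 + \left(453598 - 1957378\right)\right) \left(- 1498 \sqrt{-521} - \frac{29}{16 \left(-3469225\right)}\right) = \left(-2914613 - 1503780\right) \left(- 1498 i \sqrt{521} - - \frac{29}{55507600}\right) = - 4418393 \left(- 1498 i \sqrt{521} + \frac{29}{55507600}\right) = - 4418393 \left(\frac{29}{55507600} - 1498 i \sqrt{521}\right) = - \frac{128133397}{55507600} + 6618752714 i \sqrt{521}$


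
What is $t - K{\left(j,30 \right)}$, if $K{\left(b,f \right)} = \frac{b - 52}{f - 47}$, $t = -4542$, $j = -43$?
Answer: $- \frac{77309}{17} \approx -4547.6$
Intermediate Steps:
$K{\left(b,f \right)} = \frac{-52 + b}{-47 + f}$
$t - K{\left(j,30 \right)} = -4542 - \frac{-52 - 43}{-47 + 30} = -4542 - \frac{1}{-17} \left(-95\right) = -4542 - \left(- \frac{1}{17}\right) \left(-95\right) = -4542 - \frac{95}{17} = - \frac{77309}{17}$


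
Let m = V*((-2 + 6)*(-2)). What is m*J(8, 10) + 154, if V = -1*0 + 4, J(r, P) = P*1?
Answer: -166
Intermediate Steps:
J(r, P) = P
V = 4 (V = 0 + 4 = 4)
m = -32 (m = 4*((-2 + 6)*(-2)) = 4*(4*(-2)) = 4*(-8) = -32)
m*J(8, 10) + 154 = -32*10 + 154 = -320 + 154 = -166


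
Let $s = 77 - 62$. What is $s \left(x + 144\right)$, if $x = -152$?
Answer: $-120$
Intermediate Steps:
$s = 15$ ($s = 77 - 62 = 15$)
$s \left(x + 144\right) = 15 \left(-152 + 144\right) = 15 \left(-8\right) = -120$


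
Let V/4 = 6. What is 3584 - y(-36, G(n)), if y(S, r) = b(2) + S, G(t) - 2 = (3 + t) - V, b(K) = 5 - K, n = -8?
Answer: 3617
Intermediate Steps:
V = 24 (V = 4*6 = 24)
G(t) = -19 + t (G(t) = 2 + ((3 + t) - 1*24) = 2 + ((3 + t) - 24) = 2 + (-21 + t) = -19 + t)
y(S, r) = 3 + S (y(S, r) = (5 - 1*2) + S = (5 - 2) + S = 3 + S)
3584 - y(-36, G(n)) = 3584 - (3 - 36) = 3584 - 1*(-33) = 3584 + 33 = 3617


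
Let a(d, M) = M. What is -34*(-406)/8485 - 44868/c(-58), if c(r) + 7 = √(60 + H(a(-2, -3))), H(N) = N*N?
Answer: -133232939/8485 - 11217*√69/5 ≈ -34337.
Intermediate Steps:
H(N) = N²
c(r) = -7 + √69 (c(r) = -7 + √(60 + (-3)²) = -7 + √(60 + 9) = -7 + √69)
-34*(-406)/8485 - 44868/c(-58) = -34*(-406)/8485 - 44868/(-7 + √69) = 13804*(1/8485) - 44868/(-7 + √69) = 13804/8485 - 44868/(-7 + √69)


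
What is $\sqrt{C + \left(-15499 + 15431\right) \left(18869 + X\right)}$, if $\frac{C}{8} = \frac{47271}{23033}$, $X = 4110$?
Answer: $\frac{2 i \sqrt{207241390898341}}{23033} \approx 1250.0 i$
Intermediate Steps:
$C = \frac{378168}{23033}$ ($C = 8 \cdot \frac{47271}{23033} = \frac{378168}{23033} \approx 16.419$)
$\sqrt{C + \left(-15499 + 15431\right) \left(18869 + X\right)} = \sqrt{\frac{378168}{23033} + \left(-15499 + 15431\right) \left(18869 + 4110\right)} = \sqrt{\frac{378168}{23033} - 1562572} = \sqrt{- \frac{35990342708}{23033}} = \frac{2 i \sqrt{207241390898341}}{23033}$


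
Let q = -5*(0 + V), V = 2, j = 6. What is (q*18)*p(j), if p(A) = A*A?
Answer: -6480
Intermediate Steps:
q = -10 (q = -5*(0 + 2) = -5*2 = -10)
p(A) = A²
(q*18)*p(j) = -10*18*6² = -180*36 = -6480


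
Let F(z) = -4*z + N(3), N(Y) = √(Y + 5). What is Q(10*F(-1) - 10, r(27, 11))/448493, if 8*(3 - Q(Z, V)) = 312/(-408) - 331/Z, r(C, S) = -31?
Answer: 21091/609950480 - 331*√2/17939720 ≈ 8.4850e-6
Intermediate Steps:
N(Y) = √(5 + Y)
F(z) = -4*z + 2*√2 (F(z) = -4*z + √(5 + 3) = -4*z + √8 = -4*z + 2*√2)
Q(Z, V) = 421/136 + 331/(8*Z) (Q(Z, V) = 3 - (312/(-408) - 331/Z)/8 = 3 - (312*(-1/408) - 331/Z)/8 = 3 - (-13/17 - 331/Z)/8 = 3 + (13/136 + 331/(8*Z)) = 421/136 + 331/(8*Z))
Q(10*F(-1) - 10, r(27, 11))/448493 = ((5627 + 421*(10*(-4*(-1) + 2*√2) - 10))/(136*(10*(-4*(-1) + 2*√2) - 10)))/448493 = ((5627 + 421*(10*(4 + 2*√2) - 10))/(136*(10*(4 + 2*√2) - 10)))*(1/448493) = ((5627 + 421*((40 + 20*√2) - 10))/(136*((40 + 20*√2) - 10)))*(1/448493) = ((5627 + 421*(30 + 20*√2))/(136*(30 + 20*√2)))*(1/448493) = ((5627 + (12630 + 8420*√2))/(136*(30 + 20*√2)))*(1/448493) = ((18257 + 8420*√2)/(136*(30 + 20*√2)))*(1/448493) = (18257 + 8420*√2)/(60995048*(30 + 20*√2))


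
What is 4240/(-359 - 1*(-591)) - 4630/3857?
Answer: 65860/3857 ≈ 17.075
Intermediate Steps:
4240/(-359 - 1*(-591)) - 4630/3857 = 4240/(-359 + 591) - 4630*1/3857 = 4240/232 - 4630/3857 = 4240*(1/232) - 4630/3857 = 530/29 - 4630/3857 = 65860/3857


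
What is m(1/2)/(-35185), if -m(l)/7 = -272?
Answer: -1904/35185 ≈ -0.054114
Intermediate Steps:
m(l) = 1904 (m(l) = -7*(-272) = 1904)
m(1/2)/(-35185) = 1904/(-35185) = 1904*(-1/35185) = -1904/35185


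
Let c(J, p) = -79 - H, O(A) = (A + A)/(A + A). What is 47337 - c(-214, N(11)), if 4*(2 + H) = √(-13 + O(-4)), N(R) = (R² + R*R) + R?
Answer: 47414 + I*√3/2 ≈ 47414.0 + 0.86602*I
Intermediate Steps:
O(A) = 1 (O(A) = (2*A)/((2*A)) = (2*A)*(1/(2*A)) = 1)
N(R) = R + 2*R² (N(R) = (R² + R²) + R = 2*R² + R = R + 2*R²)
H = -2 + I*√3/2 (H = -2 + √(-13 + 1)/4 = -2 + √(-12)/4 = -2 + (2*I*√3)/4 = -2 + I*√3/2 ≈ -2.0 + 0.86602*I)
c(J, p) = -77 - I*√3/2 (c(J, p) = -79 - (-2 + I*√3/2) = -79 + (2 - I*√3/2) = -77 - I*√3/2)
47337 - c(-214, N(11)) = 47337 - (-77 - I*√3/2) = 47337 + (77 + I*√3/2) = 47414 + I*√3/2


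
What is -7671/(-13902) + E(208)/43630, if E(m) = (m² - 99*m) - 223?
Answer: 53897644/50545355 ≈ 1.0663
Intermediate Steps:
E(m) = -223 + m² - 99*m
-7671/(-13902) + E(208)/43630 = -7671/(-13902) + (-223 + 208² - 99*208)/43630 = -7671*(-1/13902) + (-223 + 43264 - 20592)*(1/43630) = 2557/4634 + 22449*(1/43630) = 2557/4634 + 22449/43630 = 53897644/50545355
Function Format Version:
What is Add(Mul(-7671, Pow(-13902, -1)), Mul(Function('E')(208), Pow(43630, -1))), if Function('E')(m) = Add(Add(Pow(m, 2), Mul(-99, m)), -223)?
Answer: Rational(53897644, 50545355) ≈ 1.0663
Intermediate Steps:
Function('E')(m) = Add(-223, Pow(m, 2), Mul(-99, m))
Add(Mul(-7671, Pow(-13902, -1)), Mul(Function('E')(208), Pow(43630, -1))) = Add(Mul(-7671, Pow(-13902, -1)), Mul(Add(-223, Pow(208, 2), Mul(-99, 208)), Pow(43630, -1))) = Add(Mul(-7671, Rational(-1, 13902)), Mul(Add(-223, 43264, -20592), Rational(1, 43630))) = Add(Rational(2557, 4634), Mul(22449, Rational(1, 43630))) = Add(Rational(2557, 4634), Rational(22449, 43630)) = Rational(53897644, 50545355)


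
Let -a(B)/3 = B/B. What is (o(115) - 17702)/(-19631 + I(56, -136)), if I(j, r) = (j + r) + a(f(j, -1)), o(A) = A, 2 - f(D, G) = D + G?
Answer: 17587/19714 ≈ 0.89211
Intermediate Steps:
f(D, G) = 2 - D - G (f(D, G) = 2 - (D + G) = 2 + (-D - G) = 2 - D - G)
a(B) = -3 (a(B) = -3*B/B = -3*1 = -3)
I(j, r) = -3 + j + r (I(j, r) = (j + r) - 3 = -3 + j + r)
(o(115) - 17702)/(-19631 + I(56, -136)) = (115 - 17702)/(-19631 + (-3 + 56 - 136)) = -17587/(-19631 - 83) = -17587/(-19714) = -17587*(-1/19714) = 17587/19714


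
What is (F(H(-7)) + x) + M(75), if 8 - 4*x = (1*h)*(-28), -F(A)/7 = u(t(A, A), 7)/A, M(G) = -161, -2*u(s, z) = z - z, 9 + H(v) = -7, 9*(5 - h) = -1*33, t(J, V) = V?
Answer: -295/3 ≈ -98.333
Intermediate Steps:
h = 26/3 (h = 5 - (-1)*33/9 = 5 - ⅑*(-33) = 5 + 11/3 = 26/3 ≈ 8.6667)
H(v) = -16 (H(v) = -9 - 7 = -16)
u(s, z) = 0 (u(s, z) = -(z - z)/2 = -½*0 = 0)
F(A) = 0 (F(A) = -0/A = -7*0 = 0)
x = 188/3 (x = 2 - 1*(26/3)*(-28)/4 = 2 - 13*(-28)/6 = 2 - ¼*(-728/3) = 2 + 182/3 = 188/3 ≈ 62.667)
(F(H(-7)) + x) + M(75) = (0 + 188/3) - 161 = 188/3 - 161 = -295/3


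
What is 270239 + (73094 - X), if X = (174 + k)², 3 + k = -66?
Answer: 332308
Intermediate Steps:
k = -69 (k = -3 - 66 = -69)
X = 11025 (X = (174 - 69)² = 105² = 11025)
270239 + (73094 - X) = 270239 + (73094 - 1*11025) = 270239 + (73094 - 11025) = 270239 + 62069 = 332308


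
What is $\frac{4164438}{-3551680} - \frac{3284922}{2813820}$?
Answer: $- \frac{194874755851}{83281568480} \approx -2.34$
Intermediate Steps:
$\frac{4164438}{-3551680} - \frac{3284922}{2813820} = 4164438 \left(- \frac{1}{3551680}\right) - \frac{547487}{468970} = - \frac{2082219}{1775840} - \frac{547487}{468970} = - \frac{194874755851}{83281568480}$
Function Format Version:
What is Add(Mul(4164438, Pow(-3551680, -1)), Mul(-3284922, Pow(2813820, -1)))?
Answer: Rational(-194874755851, 83281568480) ≈ -2.3400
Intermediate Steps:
Add(Mul(4164438, Pow(-3551680, -1)), Mul(-3284922, Pow(2813820, -1))) = Add(Mul(4164438, Rational(-1, 3551680)), Mul(-3284922, Rational(1, 2813820))) = Add(Rational(-2082219, 1775840), Rational(-547487, 468970)) = Rational(-194874755851, 83281568480)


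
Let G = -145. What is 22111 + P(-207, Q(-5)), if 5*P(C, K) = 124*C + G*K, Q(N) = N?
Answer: 85612/5 ≈ 17122.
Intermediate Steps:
P(C, K) = -29*K + 124*C/5 (P(C, K) = (124*C - 145*K)/5 = (-145*K + 124*C)/5 = -29*K + 124*C/5)
22111 + P(-207, Q(-5)) = 22111 + (-29*(-5) + (124/5)*(-207)) = 22111 + (145 - 25668/5) = 22111 - 24943/5 = 85612/5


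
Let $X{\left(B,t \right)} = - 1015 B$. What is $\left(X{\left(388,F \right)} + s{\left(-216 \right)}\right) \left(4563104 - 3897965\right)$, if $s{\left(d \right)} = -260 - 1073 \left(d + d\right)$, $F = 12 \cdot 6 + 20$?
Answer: $46197894384$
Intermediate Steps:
$F = 92$ ($F = 72 + 20 = 92$)
$s{\left(d \right)} = -260 - 2146 d$ ($s{\left(d \right)} = -260 - 1073 \cdot 2 d = -260 - 2146 d$)
$\left(X{\left(388,F \right)} + s{\left(-216 \right)}\right) \left(4563104 - 3897965\right) = \left(\left(-1015\right) 388 - -463276\right) \left(4563104 - 3897965\right) = \left(-393820 + \left(-260 + 463536\right)\right) 665139 = \left(-393820 + 463276\right) 665139 = 69456 \cdot 665139 = 46197894384$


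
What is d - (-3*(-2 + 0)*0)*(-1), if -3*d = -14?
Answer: 14/3 ≈ 4.6667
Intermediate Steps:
d = 14/3 (d = -⅓*(-14) = 14/3 ≈ 4.6667)
d - (-3*(-2 + 0)*0)*(-1) = 14/3 - (-3*(-2 + 0)*0)*(-1) = 14/3 - (-(-6)*0)*(-1) = 14/3 - (-3*0)*(-1) = 14/3 - 0*(-1) = 14/3 - 1*0 = 14/3 + 0 = 14/3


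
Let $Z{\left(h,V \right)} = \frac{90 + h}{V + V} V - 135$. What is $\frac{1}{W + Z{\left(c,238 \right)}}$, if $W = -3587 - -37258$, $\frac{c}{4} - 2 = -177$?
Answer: $\frac{1}{33231} \approx 3.0092 \cdot 10^{-5}$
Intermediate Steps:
$c = -700$ ($c = 8 + 4 \left(-177\right) = 8 - 708 = -700$)
$Z{\left(h,V \right)} = -90 + \frac{h}{2}$ ($Z{\left(h,V \right)} = \frac{90 + h}{2 V} V - 135 = \left(45 + \frac{h}{2}\right) - 135 = -90 + \frac{h}{2}$)
$W = 33671$ ($W = -3587 + 37258 = 33671$)
$\frac{1}{W + Z{\left(c,238 \right)}} = \frac{1}{33671 + \left(-90 + \frac{1}{2} \left(-700\right)\right)} = \frac{1}{33671 - 440} = \frac{1}{33231}$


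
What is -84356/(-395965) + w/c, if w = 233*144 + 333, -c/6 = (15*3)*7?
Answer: -98206231/5543510 ≈ -17.716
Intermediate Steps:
c = -1890 (c = -6*15*3*7 = -270*7 = -6*315 = -1890)
w = 33885 (w = 33552 + 333 = 33885)
-84356/(-395965) + w/c = -84356/(-395965) + 33885/(-1890) = -84356*(-1/395965) + 33885*(-1/1890) = 84356/395965 - 251/14 = -98206231/5543510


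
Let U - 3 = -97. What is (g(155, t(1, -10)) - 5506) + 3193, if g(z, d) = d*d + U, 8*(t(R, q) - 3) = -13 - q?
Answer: -153607/64 ≈ -2400.1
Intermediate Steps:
U = -94 (U = 3 - 97 = -94)
t(R, q) = 11/8 - q/8 (t(R, q) = 3 + (-13 - q)/8 = 3 + (-13/8 - q/8) = 11/8 - q/8)
g(z, d) = -94 + d² (g(z, d) = d*d - 94 = d² - 94 = -94 + d²)
(g(155, t(1, -10)) - 5506) + 3193 = ((-94 + (11/8 - ⅛*(-10))²) - 5506) + 3193 = ((-94 + (11/8 + 5/4)²) - 5506) + 3193 = ((-94 + (21/8)²) - 5506) + 3193 = ((-94 + 441/64) - 5506) + 3193 = (-5575/64 - 5506) + 3193 = -357959/64 + 3193 = -153607/64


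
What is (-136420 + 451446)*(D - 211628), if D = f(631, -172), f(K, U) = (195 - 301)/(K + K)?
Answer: -42067728085346/631 ≈ -6.6668e+10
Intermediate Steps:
f(K, U) = -53/K (f(K, U) = -106*1/(2*K) = -53/K)
D = -53/631 ≈ -0.083994
(-136420 + 451446)*(D - 211628) = (-136420 + 451446)*(-53/631 - 211628) = 315026*(-133537321/631) = -42067728085346/631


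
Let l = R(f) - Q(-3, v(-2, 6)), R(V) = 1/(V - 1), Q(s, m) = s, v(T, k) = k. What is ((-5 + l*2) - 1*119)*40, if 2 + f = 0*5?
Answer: -14240/3 ≈ -4746.7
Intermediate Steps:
f = -2 (f = -2 + 0*5 = -2 + 0 = -2)
R(V) = 1/(-1 + V)
l = 8/3 (l = 1/(-1 - 2) - 1*(-3) = 1/(-3) + 3 = -1/3 + 3 = 8/3 ≈ 2.6667)
((-5 + l*2) - 1*119)*40 = ((-5 + (8/3)*2) - 1*119)*40 = ((-5 + 16/3) - 119)*40 = (1/3 - 119)*40 = -356/3*40 = -14240/3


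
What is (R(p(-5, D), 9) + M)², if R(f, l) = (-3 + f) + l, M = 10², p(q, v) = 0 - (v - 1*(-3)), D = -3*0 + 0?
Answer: 10609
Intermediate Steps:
D = 0 (D = 0 + 0 = 0)
p(q, v) = -3 - v (p(q, v) = 0 - (v + 3) = 0 - (3 + v) = 0 + (-3 - v) = -3 - v)
M = 100
R(f, l) = -3 + f + l
(R(p(-5, D), 9) + M)² = ((-3 + (-3 - 1*0) + 9) + 100)² = ((-3 + (-3 + 0) + 9) + 100)² = ((-3 - 3 + 9) + 100)² = (3 + 100)² = 103² = 10609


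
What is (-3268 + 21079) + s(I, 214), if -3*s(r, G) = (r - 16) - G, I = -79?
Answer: 17914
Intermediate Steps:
s(r, G) = 16/3 - r/3 + G/3 (s(r, G) = -((r - 16) - G)/3 = -((-16 + r) - G)/3 = -(-16 + r - G)/3 = 16/3 - r/3 + G/3)
(-3268 + 21079) + s(I, 214) = (-3268 + 21079) + (16/3 - ⅓*(-79) + (⅓)*214) = 17811 + (16/3 + 79/3 + 214/3) = 17811 + 103 = 17914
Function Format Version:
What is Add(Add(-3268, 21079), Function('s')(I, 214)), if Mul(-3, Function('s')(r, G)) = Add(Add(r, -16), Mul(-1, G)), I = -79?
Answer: 17914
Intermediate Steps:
Function('s')(r, G) = Add(Rational(16, 3), Mul(Rational(-1, 3), r), Mul(Rational(1, 3), G)) (Function('s')(r, G) = Mul(Rational(-1, 3), Add(Add(r, -16), Mul(-1, G))) = Mul(Rational(-1, 3), Add(Add(-16, r), Mul(-1, G))) = Mul(Rational(-1, 3), Add(-16, r, Mul(-1, G))) = Add(Rational(16, 3), Mul(Rational(-1, 3), r), Mul(Rational(1, 3), G)))
Add(Add(-3268, 21079), Function('s')(I, 214)) = Add(Add(-3268, 21079), Add(Rational(16, 3), Mul(Rational(-1, 3), -79), Mul(Rational(1, 3), 214))) = Add(17811, Add(Rational(16, 3), Rational(79, 3), Rational(214, 3))) = Add(17811, 103) = 17914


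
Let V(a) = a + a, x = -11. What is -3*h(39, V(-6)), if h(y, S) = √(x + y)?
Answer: -6*√7 ≈ -15.875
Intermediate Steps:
V(a) = 2*a
h(y, S) = √(-11 + y)
-3*h(39, V(-6)) = -3*√(-11 + 39) = -6*√7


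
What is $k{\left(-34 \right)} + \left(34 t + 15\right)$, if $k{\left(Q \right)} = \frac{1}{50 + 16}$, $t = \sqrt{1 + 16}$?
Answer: $\frac{991}{66} + 34 \sqrt{17} \approx 155.2$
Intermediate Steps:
$t = \sqrt{17} \approx 4.1231$
$k{\left(Q \right)} = \frac{1}{66}$
$k{\left(-34 \right)} + \left(34 t + 15\right) = \frac{1}{66} + \left(34 \sqrt{17} + 15\right) = \frac{1}{66} + \left(15 + 34 \sqrt{17}\right) = \frac{991}{66} + 34 \sqrt{17}$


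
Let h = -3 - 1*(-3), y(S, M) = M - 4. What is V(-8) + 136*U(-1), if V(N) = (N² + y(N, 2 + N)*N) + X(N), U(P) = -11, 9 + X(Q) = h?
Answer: -1361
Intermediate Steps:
y(S, M) = -4 + M
h = 0 (h = -3 + 3 = 0)
X(Q) = -9 (X(Q) = -9 + 0 = -9)
V(N) = -9 + N² + N*(-2 + N) (V(N) = (N² + (-4 + (2 + N))*N) - 9 = (N² + (-2 + N)*N) - 9 = (N² + N*(-2 + N)) - 9 = -9 + N² + N*(-2 + N))
V(-8) + 136*U(-1) = (-9 + (-8)² - 8*(-2 - 8)) + 136*(-11) = (-9 + 64 - 8*(-10)) - 1496 = (-9 + 64 + 80) - 1496 = 135 - 1496 = -1361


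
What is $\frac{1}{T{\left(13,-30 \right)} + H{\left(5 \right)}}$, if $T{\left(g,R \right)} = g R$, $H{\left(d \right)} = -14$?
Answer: $- \frac{1}{404} \approx -0.0024752$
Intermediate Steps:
$T{\left(g,R \right)} = R g$
$\frac{1}{T{\left(13,-30 \right)} + H{\left(5 \right)}} = \frac{1}{\left(-30\right) 13 - 14} = \frac{1}{-390 - 14} = \frac{1}{-404} = - \frac{1}{404}$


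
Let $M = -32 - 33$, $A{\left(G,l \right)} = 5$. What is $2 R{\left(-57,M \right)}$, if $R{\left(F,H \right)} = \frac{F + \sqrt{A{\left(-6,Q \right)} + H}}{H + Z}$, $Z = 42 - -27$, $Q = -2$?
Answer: $- \frac{57}{2} + i \sqrt{15} \approx -28.5 + 3.873 i$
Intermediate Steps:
$Z = 69$ ($Z = 42 + 27 = 69$)
$M = -65$ ($M = -32 - 33 = -65$)
$R{\left(F,H \right)} = \frac{F + \sqrt{5 + H}}{69 + H}$ ($R{\left(F,H \right)} = \frac{F + \sqrt{5 + H}}{H + 69} = \frac{F + \sqrt{5 + H}}{69 + H}$)
$2 R{\left(-57,M \right)} = 2 \frac{-57 + \sqrt{5 - 65}}{69 - 65} = 2 \frac{-57 + \sqrt{-60}}{4} = 2 \frac{-57 + 2 i \sqrt{15}}{4} = 2 \left(- \frac{57}{4} + \frac{i \sqrt{15}}{2}\right) = - \frac{57}{2} + i \sqrt{15}$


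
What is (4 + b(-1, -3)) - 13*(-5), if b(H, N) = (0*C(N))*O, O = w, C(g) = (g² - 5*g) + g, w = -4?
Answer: 69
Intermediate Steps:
C(g) = g² - 4*g
O = -4
b(H, N) = 0 (b(H, N) = (0*(N*(-4 + N)))*(-4) = 0*(-4) = 0)
(4 + b(-1, -3)) - 13*(-5) = (4 + 0) - 13*(-5) = 4 + 65 = 69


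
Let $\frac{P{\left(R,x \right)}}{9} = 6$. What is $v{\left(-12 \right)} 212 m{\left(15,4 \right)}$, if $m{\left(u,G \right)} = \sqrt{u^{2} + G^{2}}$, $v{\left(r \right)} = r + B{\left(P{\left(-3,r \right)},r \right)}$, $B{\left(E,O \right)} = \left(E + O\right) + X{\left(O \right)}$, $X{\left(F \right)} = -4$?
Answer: $5512 \sqrt{241} \approx 85569.0$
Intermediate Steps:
$P{\left(R,x \right)} = 54$ ($P{\left(R,x \right)} = 9 \cdot 6 = 54$)
$B{\left(E,O \right)} = -4 + E + O$ ($B{\left(E,O \right)} = \left(E + O\right) - 4 = -4 + E + O$)
$v{\left(r \right)} = 50 + 2 r$ ($v{\left(r \right)} = r + \left(-4 + 54 + r\right) = r + \left(50 + r\right) = 50 + 2 r$)
$m{\left(u,G \right)} = \sqrt{G^{2} + u^{2}}$
$v{\left(-12 \right)} 212 m{\left(15,4 \right)} = \left(50 + 2 \left(-12\right)\right) 212 \sqrt{4^{2} + 15^{2}} = \left(50 - 24\right) 212 \sqrt{16 + 225} = 26 \cdot 212 \sqrt{241} = 5512 \sqrt{241}$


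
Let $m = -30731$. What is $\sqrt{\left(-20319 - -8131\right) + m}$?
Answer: $i \sqrt{42919} \approx 207.17 i$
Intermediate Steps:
$\sqrt{\left(-20319 - -8131\right) + m} = \sqrt{\left(-20319 - -8131\right) - 30731} = \sqrt{\left(-20319 + 8131\right) - 30731} = \sqrt{-12188 - 30731} = \sqrt{-42919} = i \sqrt{42919}$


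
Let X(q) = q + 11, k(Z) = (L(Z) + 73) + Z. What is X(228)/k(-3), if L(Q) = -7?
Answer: 239/63 ≈ 3.7937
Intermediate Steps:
k(Z) = 66 + Z (k(Z) = (-7 + 73) + Z = 66 + Z)
X(q) = 11 + q
X(228)/k(-3) = (11 + 228)/(66 - 3) = 239/63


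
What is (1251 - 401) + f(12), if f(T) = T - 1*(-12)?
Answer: 874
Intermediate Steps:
f(T) = 12 + T (f(T) = T + 12 = 12 + T)
(1251 - 401) + f(12) = (1251 - 401) + (12 + 12) = 850 + 24 = 874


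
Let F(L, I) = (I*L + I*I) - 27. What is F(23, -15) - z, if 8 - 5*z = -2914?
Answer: -3657/5 ≈ -731.40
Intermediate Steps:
z = 2922/5 (z = 8/5 - ⅕*(-2914) = 8/5 + 2914/5 = 2922/5 ≈ 584.40)
F(L, I) = -27 + I² + I*L (F(L, I) = (I*L + I²) - 27 = (I² + I*L) - 27 = -27 + I² + I*L)
F(23, -15) - z = (-27 + (-15)² - 15*23) - 1*2922/5 = (-27 + 225 - 345) - 2922/5 = -147 - 2922/5 = -3657/5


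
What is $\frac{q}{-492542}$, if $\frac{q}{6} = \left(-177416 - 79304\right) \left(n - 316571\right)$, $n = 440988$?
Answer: $\frac{95820996720}{246271} \approx 3.8909 \cdot 10^{5}$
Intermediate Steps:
$q = -191641993440$ ($q = 6 \left(-177416 - 79304\right) \left(440988 - 316571\right) = 6 \left(\left(-256720\right) 124417\right) = 6 \left(-31940332240\right) = -191641993440$)
$\frac{q}{-492542} = - \frac{191641993440}{-492542} = \left(-191641993440\right) \left(- \frac{1}{492542}\right) = \frac{95820996720}{246271}$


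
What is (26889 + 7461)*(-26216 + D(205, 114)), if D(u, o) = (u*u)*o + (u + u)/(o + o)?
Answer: 3109639553725/19 ≈ 1.6367e+11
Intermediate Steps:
D(u, o) = o*u² + u/o (D(u, o) = u²*o + (2*u)/((2*o)) = o*u² + (2*u)*(1/(2*o)) = o*u² + u/o)
(26889 + 7461)*(-26216 + D(205, 114)) = (26889 + 7461)*(-26216 + (114*205² + 205/114)) = 34350*(-26216 + (114*42025 + 205*(1/114))) = 34350*(-26216 + (4790850 + 205/114)) = 34350*(-26216 + 546157105/114) = 34350*(543168481/114) = 3109639553725/19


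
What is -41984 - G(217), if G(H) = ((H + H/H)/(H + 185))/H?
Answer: -1831216237/43617 ≈ -41984.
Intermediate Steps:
G(H) = (1 + H)/(H*(185 + H)) (G(H) = ((H + 1)/(185 + H))/H = ((1 + H)/(185 + H))/H = (1 + H)/(H*(185 + H)))
-41984 - G(217) = -41984 - (1 + 217)/(217*(185 + 217)) = -41984 - 218/(217*402) = -41984 - 1*109/43617 = -41984 - 109/43617 = -1831216237/43617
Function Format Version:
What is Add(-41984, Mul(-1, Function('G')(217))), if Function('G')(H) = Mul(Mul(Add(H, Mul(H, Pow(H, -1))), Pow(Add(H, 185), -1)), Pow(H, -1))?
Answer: Rational(-1831216237, 43617) ≈ -41984.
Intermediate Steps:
Function('G')(H) = Mul(Pow(H, -1), Pow(Add(185, H), -1), Add(1, H)) (Function('G')(H) = Mul(Mul(Add(H, 1), Pow(Add(185, H), -1)), Pow(H, -1)) = Mul(Mul(Add(1, H), Pow(Add(185, H), -1)), Pow(H, -1)) = Mul(Mul(Pow(Add(185, H), -1), Add(1, H)), Pow(H, -1)) = Mul(Pow(H, -1), Pow(Add(185, H), -1), Add(1, H)))
Add(-41984, Mul(-1, Function('G')(217))) = Add(-41984, Mul(-1, Mul(Pow(217, -1), Pow(Add(185, 217), -1), Add(1, 217)))) = Add(-41984, Mul(-1, Mul(Rational(1, 217), Pow(402, -1), 218))) = Add(-41984, Mul(-1, Mul(Rational(1, 217), Rational(1, 402), 218))) = Add(-41984, Mul(-1, Rational(109, 43617))) = Add(-41984, Rational(-109, 43617)) = Rational(-1831216237, 43617)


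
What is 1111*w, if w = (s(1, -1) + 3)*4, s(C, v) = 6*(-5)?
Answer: -119988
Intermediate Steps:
s(C, v) = -30
w = -108 (w = (-30 + 3)*4 = -27*4 = -108)
1111*w = 1111*(-108) = -119988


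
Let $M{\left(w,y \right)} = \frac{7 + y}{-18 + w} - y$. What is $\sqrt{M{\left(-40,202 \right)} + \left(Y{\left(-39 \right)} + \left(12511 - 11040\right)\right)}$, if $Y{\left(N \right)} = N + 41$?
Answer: $\frac{\sqrt{4263522}}{58} \approx 35.601$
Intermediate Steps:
$Y{\left(N \right)} = 41 + N$
$M{\left(w,y \right)} = - y + \frac{7 + y}{-18 + w}$ ($M{\left(w,y \right)} = \frac{7 + y}{-18 + w} - y = - y + \frac{7 + y}{-18 + w}$)
$\sqrt{M{\left(-40,202 \right)} + \left(Y{\left(-39 \right)} + \left(12511 - 11040\right)\right)} = \sqrt{\frac{7 + 19 \cdot 202 - \left(-40\right) 202}{-18 - 40} + \left(\left(41 - 39\right) + \left(12511 - 11040\right)\right)} = \sqrt{\frac{7 + 3838 + 8080}{-58} + \left(2 + \left(12511 - 11040\right)\right)} = \sqrt{\left(- \frac{1}{58}\right) 11925 + \left(2 + 1471\right)} = \sqrt{- \frac{11925}{58} + 1473} = \sqrt{\frac{73509}{58}} = \frac{\sqrt{4263522}}{58}$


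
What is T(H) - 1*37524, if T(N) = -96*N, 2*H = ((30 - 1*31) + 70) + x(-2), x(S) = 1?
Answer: -40884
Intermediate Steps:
H = 35 (H = (((30 - 1*31) + 70) + 1)/2 = (((30 - 31) + 70) + 1)/2 = ((-1 + 70) + 1)/2 = (69 + 1)/2 = (1/2)*70 = 35)
T(H) - 1*37524 = -96*35 - 1*37524 = -3360 - 37524 = -40884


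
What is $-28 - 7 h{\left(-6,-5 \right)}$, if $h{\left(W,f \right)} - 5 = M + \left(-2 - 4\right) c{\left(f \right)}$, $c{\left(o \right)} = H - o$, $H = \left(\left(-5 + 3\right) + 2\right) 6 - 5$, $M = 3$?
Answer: $-84$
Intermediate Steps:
$H = -5$ ($H = \left(-2 + 2\right) 6 - 5 = 0 \cdot 6 - 5 = 0 - 5 = -5$)
$c{\left(o \right)} = -5 - o$
$h{\left(W,f \right)} = 38 + 6 f$ ($h{\left(W,f \right)} = 5 + \left(3 + \left(-2 - 4\right) \left(-5 - f\right)\right) = 5 - \left(-3 + 6 \left(-5 - f\right)\right) = 5 + \left(3 + \left(30 + 6 f\right)\right) = 5 + \left(33 + 6 f\right) = 38 + 6 f$)
$-28 - 7 h{\left(-6,-5 \right)} = -28 - 7 \left(38 + 6 \left(-5\right)\right) = -28 - 7 \left(38 - 30\right) = -28 - 56 = -84$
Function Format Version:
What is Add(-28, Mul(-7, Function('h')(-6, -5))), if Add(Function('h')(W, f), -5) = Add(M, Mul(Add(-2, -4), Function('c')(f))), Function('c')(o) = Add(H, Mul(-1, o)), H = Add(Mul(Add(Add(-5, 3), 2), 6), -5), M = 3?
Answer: -84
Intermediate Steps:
H = -5 (H = Add(Mul(Add(-2, 2), 6), -5) = Add(Mul(0, 6), -5) = Add(0, -5) = -5)
Function('c')(o) = Add(-5, Mul(-1, o))
Function('h')(W, f) = Add(38, Mul(6, f)) (Function('h')(W, f) = Add(5, Add(3, Mul(Add(-2, -4), Add(-5, Mul(-1, f))))) = Add(5, Add(3, Mul(-6, Add(-5, Mul(-1, f))))) = Add(5, Add(3, Add(30, Mul(6, f)))) = Add(5, Add(33, Mul(6, f))) = Add(38, Mul(6, f)))
Add(-28, Mul(-7, Function('h')(-6, -5))) = Add(-28, Mul(-7, Add(38, Mul(6, -5)))) = Add(-28, Mul(-7, Add(38, -30))) = Add(-28, Mul(-7, 8)) = Add(-28, -56) = -84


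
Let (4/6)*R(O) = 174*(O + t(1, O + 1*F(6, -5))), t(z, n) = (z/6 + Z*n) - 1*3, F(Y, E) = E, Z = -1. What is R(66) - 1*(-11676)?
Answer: 24483/2 ≈ 12242.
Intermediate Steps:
t(z, n) = -3 - n + z/6 (t(z, n) = (z/6 - n) - 1*3 = (z/6 - n) - 3 = (-n + z/6) - 3 = -3 - n + z/6)
R(O) = 1131/2 (R(O) = 3*(174*(O + (-3 - (O + 1*(-5)) + (⅙)*1)))/2 = 3*(174*(O + (-3 - (O - 5) + ⅙)))/2 = 3*(174*(O + (-3 - (-5 + O) + ⅙)))/2 = 3*(174*(O + (-3 + (5 - O) + ⅙)))/2 = 3*(174*(O + (13/6 - O)))/2 = 3*(174*(13/6))/2 = (3/2)*377 = 1131/2)
R(66) - 1*(-11676) = 1131/2 - 1*(-11676) = 1131/2 + 11676 = 24483/2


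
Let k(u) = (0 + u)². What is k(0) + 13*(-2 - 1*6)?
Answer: -104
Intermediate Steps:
k(u) = u²
k(0) + 13*(-2 - 1*6) = 0² + 13*(-2 - 1*6) = 0 + 13*(-2 - 6) = 0 + 13*(-8) = 0 - 104 = -104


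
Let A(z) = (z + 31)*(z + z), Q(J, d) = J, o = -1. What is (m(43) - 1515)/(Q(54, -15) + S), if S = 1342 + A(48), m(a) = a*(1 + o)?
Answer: -303/1796 ≈ -0.16871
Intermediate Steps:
m(a) = 0 (m(a) = a*(1 - 1) = a*0 = 0)
A(z) = 2*z*(31 + z) (A(z) = (31 + z)*(2*z) = 2*z*(31 + z))
S = 8926 (S = 1342 + 2*48*(31 + 48) = 1342 + 2*48*79 = 1342 + 7584 = 8926)
(m(43) - 1515)/(Q(54, -15) + S) = (0 - 1515)/(54 + 8926) = -1515/8980 = -1515*1/8980 = -303/1796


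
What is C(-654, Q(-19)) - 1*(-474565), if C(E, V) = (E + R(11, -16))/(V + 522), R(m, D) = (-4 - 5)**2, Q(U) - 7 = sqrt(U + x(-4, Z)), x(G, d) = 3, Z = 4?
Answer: 132810034088/279857 + 2292*I/279857 ≈ 4.7456e+5 + 0.0081899*I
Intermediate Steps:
Q(U) = 7 + sqrt(3 + U) (Q(U) = 7 + sqrt(U + 3) = 7 + sqrt(3 + U))
R(m, D) = 81 (R(m, D) = (-9)**2 = 81)
C(E, V) = (81 + E)/(522 + V) (C(E, V) = (E + 81)/(V + 522) = (81 + E)/(522 + V))
C(-654, Q(-19)) - 1*(-474565) = (81 - 654)/(522 + (7 + sqrt(3 - 19))) - 1*(-474565) = -573/(522 + (7 + sqrt(-16))) + 474565 = -573/(522 + (7 + 4*I)) + 474565 = -573/(529 + 4*I) + 474565 = ((529 - 4*I)/279857)*(-573) + 474565 = -573*(529 - 4*I)/279857 + 474565 = 474565 - 573*(529 - 4*I)/279857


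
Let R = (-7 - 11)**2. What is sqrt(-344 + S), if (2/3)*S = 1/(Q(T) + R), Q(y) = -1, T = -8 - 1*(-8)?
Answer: I*sqrt(143554766)/646 ≈ 18.547*I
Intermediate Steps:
T = 0 (T = -8 + 8 = 0)
R = 324 (R = (-18)**2 = 324)
S = 3/646 (S = 3/(2*(-1 + 324)) = (3/2)/323 = (3/2)*(1/323) = 3/646 ≈ 0.0046440)
sqrt(-344 + S) = sqrt(-344 + 3/646) = sqrt(-222221/646) = I*sqrt(143554766)/646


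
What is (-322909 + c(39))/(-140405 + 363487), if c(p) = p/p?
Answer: -2274/1571 ≈ -1.4475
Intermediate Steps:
c(p) = 1
(-322909 + c(39))/(-140405 + 363487) = (-322909 + 1)/(-140405 + 363487) = -322908/223082 = -322908*1/223082 = -2274/1571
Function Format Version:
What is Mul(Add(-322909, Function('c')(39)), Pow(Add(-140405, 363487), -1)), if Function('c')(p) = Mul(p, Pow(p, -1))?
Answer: Rational(-2274, 1571) ≈ -1.4475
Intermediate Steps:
Function('c')(p) = 1
Mul(Add(-322909, Function('c')(39)), Pow(Add(-140405, 363487), -1)) = Mul(Add(-322909, 1), Pow(Add(-140405, 363487), -1)) = Mul(-322908, Pow(223082, -1)) = Mul(-322908, Rational(1, 223082)) = Rational(-2274, 1571)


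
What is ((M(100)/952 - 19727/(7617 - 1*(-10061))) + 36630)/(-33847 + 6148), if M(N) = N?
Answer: -12842624187/9711647953 ≈ -1.3224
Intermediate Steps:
((M(100)/952 - 19727/(7617 - 1*(-10061))) + 36630)/(-33847 + 6148) = ((100/952 - 19727/(7617 - 1*(-10061))) + 36630)/(-33847 + 6148) = ((100*(1/952) - 19727/(7617 + 10061)) + 36630)/(-27699) = ((25/238 - 19727/17678) + 36630)*(-1/27699) = (-1063269/1051841 + 36630)*(-1/27699) = (38527872561/1051841)*(-1/27699) = -12842624187/9711647953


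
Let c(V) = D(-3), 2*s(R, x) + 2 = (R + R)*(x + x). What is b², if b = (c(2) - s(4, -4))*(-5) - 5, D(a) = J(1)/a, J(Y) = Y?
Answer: 255025/9 ≈ 28336.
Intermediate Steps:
s(R, x) = -1 + 2*R*x (s(R, x) = -1 + ((R + R)*(x + x))/2 = -1 + ((2*R)*(2*x))/2 = -1 + (4*R*x)/2 = -1 + 2*R*x)
D(a) = 1/a
c(V) = -⅓ (c(V) = 1/(-3) = -⅓)
b = -505/3 (b = (-⅓ - (-1 + 2*4*(-4)))*(-5) - 5 = (-⅓ - (-1 - 32))*(-5) - 5 = (-⅓ - 1*(-33))*(-5) - 5 = (-⅓ + 33)*(-5) - 5 = (98/3)*(-5) - 5 = -490/3 - 5 = -505/3 ≈ -168.33)
b² = (-505/3)² = 255025/9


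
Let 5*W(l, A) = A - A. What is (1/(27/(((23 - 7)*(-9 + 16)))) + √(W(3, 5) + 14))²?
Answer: 22750/729 + 224*√14/27 ≈ 62.249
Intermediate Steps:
W(l, A) = 0 (W(l, A) = (A - A)/5 = (⅕)*0 = 0)
(1/(27/(((23 - 7)*(-9 + 16)))) + √(W(3, 5) + 14))² = (1/(27/(((23 - 7)*(-9 + 16)))) + √(0 + 14))² = (1/(27/((16*7))) + √14)² = (1/(27/112) + √14)² = (112/27 + √14)²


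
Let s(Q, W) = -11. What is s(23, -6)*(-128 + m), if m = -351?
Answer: 5269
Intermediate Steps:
s(23, -6)*(-128 + m) = -11*(-128 - 351) = -11*(-479) = 5269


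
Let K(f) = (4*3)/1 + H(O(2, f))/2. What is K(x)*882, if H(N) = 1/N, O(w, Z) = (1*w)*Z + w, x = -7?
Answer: 42189/4 ≈ 10547.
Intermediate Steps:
O(w, Z) = w + Z*w (O(w, Z) = w*Z + w = Z*w + w = w + Z*w)
K(f) = 12 + 1/(2*(2 + 2*f)) (K(f) = (4*3)/1 + 1/((2*(1 + f))*2) = 12*1 + (1/2)/(2 + 2*f) = 12 + 1/(2*(2 + 2*f)))
K(x)*882 = ((49 + 48*(-7))/(4*(1 - 7)))*882 = ((1/4)*(49 - 336)/(-6))*882 = ((1/4)*(-1/6)*(-287))*882 = (287/24)*882 = 42189/4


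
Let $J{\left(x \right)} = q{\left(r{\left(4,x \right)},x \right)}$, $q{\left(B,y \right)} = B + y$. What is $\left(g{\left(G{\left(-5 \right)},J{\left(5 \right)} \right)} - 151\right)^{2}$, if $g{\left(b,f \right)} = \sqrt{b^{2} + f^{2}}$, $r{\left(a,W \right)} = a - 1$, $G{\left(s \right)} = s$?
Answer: $\left(151 - \sqrt{89}\right)^{2} \approx 20041.0$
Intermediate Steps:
$r{\left(a,W \right)} = -1 + a$
$J{\left(x \right)} = 3 + x$ ($J{\left(x \right)} = \left(-1 + 4\right) + x = 3 + x$)
$\left(g{\left(G{\left(-5 \right)},J{\left(5 \right)} \right)} - 151\right)^{2} = \left(\sqrt{\left(-5\right)^{2} + \left(3 + 5\right)^{2}} - 151\right)^{2} = \left(\sqrt{25 + 8^{2}} - 151\right)^{2} = \left(\sqrt{25 + 64} - 151\right)^{2} = \left(\sqrt{89} - 151\right)^{2} = \left(-151 + \sqrt{89}\right)^{2}$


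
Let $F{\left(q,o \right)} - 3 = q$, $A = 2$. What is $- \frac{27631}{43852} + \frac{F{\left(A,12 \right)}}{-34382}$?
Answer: $- \frac{475114151}{753859732} \approx -0.63024$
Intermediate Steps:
$F{\left(q,o \right)} = 3 + q$
$- \frac{27631}{43852} + \frac{F{\left(A,12 \right)}}{-34382} = - \frac{27631}{43852} + \frac{3 + 2}{-34382} = \left(-27631\right) \frac{1}{43852} + 5 \left(- \frac{1}{34382}\right) = - \frac{27631}{43852} - \frac{5}{34382} = - \frac{475114151}{753859732}$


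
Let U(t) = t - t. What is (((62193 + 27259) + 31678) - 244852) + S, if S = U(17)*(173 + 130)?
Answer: -123722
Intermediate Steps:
U(t) = 0
S = 0 (S = 0*(173 + 130) = 0*303 = 0)
(((62193 + 27259) + 31678) - 244852) + S = (((62193 + 27259) + 31678) - 244852) + 0 = ((89452 + 31678) - 244852) + 0 = (121130 - 244852) + 0 = -123722 + 0 = -123722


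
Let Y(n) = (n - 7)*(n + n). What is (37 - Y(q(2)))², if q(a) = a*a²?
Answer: 441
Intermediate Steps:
q(a) = a³
Y(n) = 2*n*(-7 + n) (Y(n) = (-7 + n)*(2*n) = 2*n*(-7 + n))
(37 - Y(q(2)))² = (37 - 2*2³*(-7 + 2³))² = (37 - 2*8*(-7 + 8))² = (37 - 2*8)² = (37 - 1*16)² = (37 - 16)² = 21² = 441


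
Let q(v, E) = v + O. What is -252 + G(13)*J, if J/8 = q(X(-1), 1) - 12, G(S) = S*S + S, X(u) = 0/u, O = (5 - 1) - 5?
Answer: -19180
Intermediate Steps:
O = -1 (O = 4 - 5 = -1)
X(u) = 0
q(v, E) = -1 + v (q(v, E) = v - 1 = -1 + v)
G(S) = S + S**2 (G(S) = S**2 + S = S + S**2)
J = -104 (J = 8*((-1 + 0) - 12) = 8*(-1 - 12) = 8*(-13) = -104)
-252 + G(13)*J = -252 + (13*(1 + 13))*(-104) = -252 + (13*14)*(-104) = -252 + 182*(-104) = -252 - 18928 = -19180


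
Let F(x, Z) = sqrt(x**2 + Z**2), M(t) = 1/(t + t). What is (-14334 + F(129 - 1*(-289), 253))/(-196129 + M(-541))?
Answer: 5169796/70737193 - 11902*sqrt(1973)/212211579 ≈ 0.070593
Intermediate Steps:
M(t) = 1/(2*t)
F(x, Z) = sqrt(Z**2 + x**2)
(-14334 + F(129 - 1*(-289), 253))/(-196129 + M(-541)) = (-14334 + sqrt(253**2 + (129 - 1*(-289))**2))/(-196129 + (1/2)/(-541)) = (-14334 + sqrt(64009 + (129 + 289)**2))/(-196129 + (1/2)*(-1/541)) = (-14334 + sqrt(64009 + 418**2))/(-196129 - 1/1082) = (-14334 + sqrt(64009 + 174724))/(-212211579/1082) = (-14334 + sqrt(238733))*(-1082/212211579) = (-14334 + 11*sqrt(1973))*(-1082/212211579) = 5169796/70737193 - 11902*sqrt(1973)/212211579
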